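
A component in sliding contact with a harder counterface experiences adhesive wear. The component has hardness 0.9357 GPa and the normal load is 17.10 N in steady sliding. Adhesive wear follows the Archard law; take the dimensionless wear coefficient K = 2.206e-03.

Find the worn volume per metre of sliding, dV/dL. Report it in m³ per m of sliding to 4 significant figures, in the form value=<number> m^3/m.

value=4.031e-11 m^3/m

Each operation runs at exact precision. Quoted intermediates are rounded, and one last rounding, at four significant figures.
Hardness H = 0.9357 GPa = 9.357e+08 Pa.
In SI base units, W = 17.10 N, H = 9.357e+08 Pa, K = 2.206e-03.
The wear rate dV/dL = K·W/H (independent of L): 2.206e-03 · 17.10 / 9.357e+08 = 4.031e-11 m³/m.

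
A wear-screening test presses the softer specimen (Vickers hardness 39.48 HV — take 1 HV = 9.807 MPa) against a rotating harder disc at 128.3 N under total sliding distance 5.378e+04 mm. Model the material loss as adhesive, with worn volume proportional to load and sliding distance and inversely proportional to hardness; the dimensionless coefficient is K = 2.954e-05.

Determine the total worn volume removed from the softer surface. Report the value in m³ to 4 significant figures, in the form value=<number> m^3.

Printed values are rounded — all arithmetic maintains full precision — a single final rounding, at four significant digits.
Convert: Path length L = 5.378e+04 mm = 53.78 m.
Convert: Hardness H = 39.48 HV × 9.807 MPa/HV = 387.2 MPa = 3.872e+08 Pa.
As SI base values: W = 128.3 N, H = 3.872e+08 Pa, K = 2.954e-05.
Volume removed: V = K·W·L/H = 2.954e-05 · 128.3 · 53.78 / 3.872e+08 = 5.264e-10 m³.

value=5.264e-10 m^3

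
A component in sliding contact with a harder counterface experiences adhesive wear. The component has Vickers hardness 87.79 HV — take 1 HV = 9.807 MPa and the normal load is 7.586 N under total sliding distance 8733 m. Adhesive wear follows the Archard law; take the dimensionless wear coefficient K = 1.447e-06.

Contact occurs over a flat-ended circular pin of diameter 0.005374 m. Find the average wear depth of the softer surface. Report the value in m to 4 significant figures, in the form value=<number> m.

The intermediates are displayed rounded, and the algebra holds exact precision; one last rounding, at four significant figures.
Convert: Hardness H = 87.79 HV × 9.807 MPa/HV = 861.0 MPa = 8.610e+08 Pa.
Convert: Contact area A = π·d²/4 = π·(0.005374 m)²/4 = 2.268e-05 m².
Expressed in SI base units: W = 7.586 N, H = 8.610e+08 Pa, K = 1.447e-06.
Worn volume V = K·W·L/H = 1.447e-06 · 7.586 · 8733 / 8.610e+08 = 1.113e-10 m³.
Mean depth h = V/A = 1.113e-10 / 2.268e-05 = 4.909e-06 m.

value=4.909e-06 m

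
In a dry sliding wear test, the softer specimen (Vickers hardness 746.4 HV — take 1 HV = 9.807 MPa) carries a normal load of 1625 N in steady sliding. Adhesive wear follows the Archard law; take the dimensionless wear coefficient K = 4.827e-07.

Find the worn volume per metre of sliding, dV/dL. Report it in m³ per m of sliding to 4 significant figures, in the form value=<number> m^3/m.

All working math maintains full precision. Intermediate values are printed rounded — rounded just once to four significant figures.
Convert: Hardness H = 746.4 HV × 9.807 MPa/HV = 7320 MPa = 7.320e+09 Pa.
In SI base units, W = 1625 N, H = 7.320e+09 Pa, K = 4.827e-07.
Sliding wear rate dV/dL = K·W/H: 4.827e-07 · 1625 / 7.320e+09 = 1.072e-13 m³/m.

value=1.072e-13 m^3/m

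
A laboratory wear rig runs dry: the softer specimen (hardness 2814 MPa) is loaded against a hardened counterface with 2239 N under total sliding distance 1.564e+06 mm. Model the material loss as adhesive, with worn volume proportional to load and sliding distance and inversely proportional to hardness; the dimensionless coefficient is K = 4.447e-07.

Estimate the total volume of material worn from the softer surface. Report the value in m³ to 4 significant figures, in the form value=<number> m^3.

Printed values are rounded, and all arithmetic maintains full precision. Rounded just once, at 4 significant digits.
Convert: Path length L = 1.564e+06 mm = 1564 m.
Convert: Hardness H = 2814 MPa = 2.814e+09 Pa.
SI base units throughout: W = 2239 N, H = 2.814e+09 Pa, K = 4.447e-07.
Apply Archard: V = K·W·L/H = 4.447e-07 · 2239 · 1564 / 2.814e+09 = 5.534e-10 m³.

value=5.534e-10 m^3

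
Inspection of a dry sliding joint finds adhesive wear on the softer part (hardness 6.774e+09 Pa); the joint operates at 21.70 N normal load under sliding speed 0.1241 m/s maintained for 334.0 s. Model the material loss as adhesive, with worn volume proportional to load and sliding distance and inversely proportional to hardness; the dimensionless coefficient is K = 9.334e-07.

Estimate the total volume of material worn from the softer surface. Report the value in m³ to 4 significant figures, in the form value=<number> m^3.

Shown intermediates are rounded, and the algebra runs at exact precision — one final rounding: 4 significant digits.
Convert: Sliding distance L = v·t = 0.1241 m/s × 334.0 s = 41.45 m.
Working in SI base units: W = 21.70 N, H = 6.774e+09 Pa, K = 9.334e-07.
Wear volume V = K·W·L/H = 9.334e-07 · 21.70 · 41.45 / 6.774e+09 = 1.239e-13 m³.

value=1.239e-13 m^3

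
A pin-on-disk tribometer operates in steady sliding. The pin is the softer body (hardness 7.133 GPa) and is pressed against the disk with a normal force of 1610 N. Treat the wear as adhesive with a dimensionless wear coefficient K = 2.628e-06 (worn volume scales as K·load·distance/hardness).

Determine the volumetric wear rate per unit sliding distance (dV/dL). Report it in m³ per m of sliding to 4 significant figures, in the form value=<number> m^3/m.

Intermediates are shown rounded, and the computation maintains exact precision; one final rounding, at 4 significant figures.
Hardness H = 7.133 GPa = 7.133e+09 Pa.
Restated in SI base units: W = 1610 N, H = 7.133e+09 Pa, K = 2.628e-06.
Sliding wear rate dV/dL = K·W/H (independent of L): 2.628e-06 · 1610 / 7.133e+09 = 5.932e-13 m³/m.

value=5.932e-13 m^3/m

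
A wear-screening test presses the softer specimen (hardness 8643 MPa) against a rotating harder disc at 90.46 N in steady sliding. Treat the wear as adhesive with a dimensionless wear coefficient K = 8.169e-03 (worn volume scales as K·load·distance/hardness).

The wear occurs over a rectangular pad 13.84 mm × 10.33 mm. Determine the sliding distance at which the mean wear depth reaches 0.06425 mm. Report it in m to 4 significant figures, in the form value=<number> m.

value=107.4 m

Intermediate values are printed rounded; every step runs at exact precision. Rounded just once to four significant figures.
Hardness H = 8643 MPa = 8.643e+09 Pa.
Pad sides 13.84 mm × 10.33 mm = 0.01384 m × 0.01033 m. Contact area A = 0.01384 m × 0.01033 m = 1.430e-04 m².
Depth limit h_lim = 0.06425 mm = 6.425e-05 m.
In SI base units: W = 90.46 N, H = 8.643e+09 Pa, K = 8.169e-03.
Limit volume V_lim = h_lim·A = 6.425e-05 · 1.430e-04 = 9.186e-09 m³.
Life L = V_lim·H/(K·W) = 9.186e-09 · 8.643e+09 / (8.169e-03 · 90.46) = 107.4 m.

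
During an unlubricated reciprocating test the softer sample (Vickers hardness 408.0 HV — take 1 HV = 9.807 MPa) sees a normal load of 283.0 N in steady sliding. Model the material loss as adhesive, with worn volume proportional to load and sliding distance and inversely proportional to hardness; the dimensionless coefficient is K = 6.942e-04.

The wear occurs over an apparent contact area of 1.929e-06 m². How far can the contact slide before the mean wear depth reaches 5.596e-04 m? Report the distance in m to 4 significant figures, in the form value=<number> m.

value=21.99 m

Intermediate values appear rounded — all arithmetic keeps exact precision. Rounded just once to 4 significant digits.
Convert: Hardness H = 408.0 HV × 9.807 MPa/HV = 4001 MPa = 4.001e+09 Pa.
SI base units throughout: W = 283.0 N, H = 4.001e+09 Pa, K = 6.942e-04.
Permissible volume V_lim = h_lim·A = 5.596e-04 · 1.929e-06 = 1.079e-09 m³.
Life L = V_lim·H/(K·W) = 1.079e-09 · 4.001e+09 / (6.942e-04 · 283.0) = 21.99 m.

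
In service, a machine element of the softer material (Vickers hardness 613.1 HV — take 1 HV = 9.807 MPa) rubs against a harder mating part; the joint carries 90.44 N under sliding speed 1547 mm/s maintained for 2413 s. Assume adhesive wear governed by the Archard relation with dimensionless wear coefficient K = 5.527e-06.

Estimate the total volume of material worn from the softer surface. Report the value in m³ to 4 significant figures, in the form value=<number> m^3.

value=3.103e-10 m^3

The algebra holds exact precision; intermediate values are displayed rounded. Rounded just once to 4 significant digits.
Convert: Sliding speed v = 1547 mm/s = 1.547 m/s. Sliding distance L = v·t = 1.547 m/s × 2413 s = 3733 m.
Convert: Hardness H = 613.1 HV × 9.807 MPa/HV = 6013 MPa = 6.013e+09 Pa.
Collected in SI base units: W = 90.44 N, H = 6.013e+09 Pa, K = 5.527e-06.
The Archard volume V = K·W·L/H = 5.527e-06 · 90.44 · 3733 / 6.013e+09 = 3.103e-10 m³.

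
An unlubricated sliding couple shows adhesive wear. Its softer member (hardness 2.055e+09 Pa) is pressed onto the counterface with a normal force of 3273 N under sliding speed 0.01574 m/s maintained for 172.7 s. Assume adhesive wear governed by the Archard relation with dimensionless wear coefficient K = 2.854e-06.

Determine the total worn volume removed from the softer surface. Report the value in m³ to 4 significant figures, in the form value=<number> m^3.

value=1.236e-11 m^3

Each operation runs at exact precision; displayed values are rounded, and rounded just once to four significant figures.
Distance covered L = v·t = 0.01574 m/s × 172.7 s = 2.718 m.
Restated in SI base units: W = 3273 N, H = 2.055e+09 Pa, K = 2.854e-06.
Volume removed: V = K·W·L/H = 2.854e-06 · 3273 · 2.718 / 2.055e+09 = 1.236e-11 m³.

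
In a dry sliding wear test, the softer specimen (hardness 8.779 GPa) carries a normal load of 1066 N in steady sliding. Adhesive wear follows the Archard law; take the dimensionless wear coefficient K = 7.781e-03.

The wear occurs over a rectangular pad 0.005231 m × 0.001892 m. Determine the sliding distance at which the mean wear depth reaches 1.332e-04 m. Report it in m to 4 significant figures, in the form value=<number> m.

value=1.395 m

Intermediates appear rounded. Every step maintains exact precision — rounded once at the end: four significant digits.
Convert: Hardness H = 8.779 GPa = 8.779e+09 Pa.
Convert: Contact area A = 0.005231 m × 0.001892 m = 9.897e-06 m².
In SI base units, W = 1066 N, H = 8.779e+09 Pa, K = 7.781e-03.
Allowed volume V_lim = h_lim·A = 1.332e-04 · 9.897e-06 = 1.318e-09 m³.
So the life L = V_lim·H/(K·W) = 1.318e-09 · 8.779e+09 / (7.781e-03 · 1066) = 1.395 m.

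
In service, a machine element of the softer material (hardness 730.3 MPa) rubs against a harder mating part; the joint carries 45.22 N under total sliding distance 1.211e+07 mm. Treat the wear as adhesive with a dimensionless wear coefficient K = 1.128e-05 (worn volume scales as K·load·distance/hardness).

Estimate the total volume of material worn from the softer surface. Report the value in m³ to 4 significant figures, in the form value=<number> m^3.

All working math runs at full precision — the intermediates are shown rounded — a single final rounding, at four significant digits.
Total distance L = 1.211e+07 mm = 1.211e+04 m.
Hardness H = 730.3 MPa = 7.303e+08 Pa.
SI base units throughout: W = 45.22 N, H = 7.303e+08 Pa, K = 1.128e-05.
Volume removed: V = K·W·L/H = 1.128e-05 · 45.22 · 1.211e+04 / 7.303e+08 = 8.458e-09 m³.

value=8.458e-09 m^3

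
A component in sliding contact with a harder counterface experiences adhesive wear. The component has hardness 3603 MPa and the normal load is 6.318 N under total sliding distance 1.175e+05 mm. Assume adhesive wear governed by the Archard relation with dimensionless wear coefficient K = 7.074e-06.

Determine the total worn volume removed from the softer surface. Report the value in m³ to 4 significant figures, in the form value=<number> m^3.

All working math keeps full float precision; intermediate values are displayed rounded. Rounded just once, at 4 significant digits.
Convert: The distance L = 1.175e+05 mm = 117.5 m.
Convert: Hardness H = 3603 MPa = 3.603e+09 Pa.
Working in SI base units: W = 6.318 N, H = 3.603e+09 Pa, K = 7.074e-06.
Worn volume V = K·W·L/H = 7.074e-06 · 6.318 · 117.5 / 3.603e+09 = 1.458e-12 m³.

value=1.458e-12 m^3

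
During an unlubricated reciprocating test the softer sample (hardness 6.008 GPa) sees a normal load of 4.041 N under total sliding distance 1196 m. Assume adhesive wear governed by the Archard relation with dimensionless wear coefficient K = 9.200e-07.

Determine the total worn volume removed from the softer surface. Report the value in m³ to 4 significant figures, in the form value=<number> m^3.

value=7.401e-13 m^3

Each operation runs at exact precision; intermediate values appear rounded. Rounded once at the end, at four significant digits.
Convert: Hardness H = 6.008 GPa = 6.008e+09 Pa.
In SI base units: W = 4.041 N, H = 6.008e+09 Pa, K = 9.200e-07.
Volume removed: V = K·W·L/H = 9.200e-07 · 4.041 · 1196 / 6.008e+09 = 7.401e-13 m³.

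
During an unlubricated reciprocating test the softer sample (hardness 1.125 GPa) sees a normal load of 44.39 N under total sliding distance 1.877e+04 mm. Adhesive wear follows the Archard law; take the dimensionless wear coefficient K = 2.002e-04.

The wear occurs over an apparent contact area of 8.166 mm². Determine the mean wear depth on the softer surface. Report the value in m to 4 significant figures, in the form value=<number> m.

value=1.816e-05 m

Intermediates are shown rounded, and every step carries full float precision — rounded just once to four significant figures.
Convert: Total distance L = 1.877e+04 mm = 18.77 m.
Convert: Hardness H = 1.125 GPa = 1.125e+09 Pa.
Convert: Contact area A = 8.166 mm² = 8.166e-06 m².
Collected in SI base units: W = 44.39 N, H = 1.125e+09 Pa, K = 2.002e-04.
By Archard's law, V = K·W·L/H = 2.002e-04 · 44.39 · 18.77 / 1.125e+09 = 1.483e-10 m³.
Depth h = V/A = 1.483e-10 / 8.166e-06 = 1.816e-05 m.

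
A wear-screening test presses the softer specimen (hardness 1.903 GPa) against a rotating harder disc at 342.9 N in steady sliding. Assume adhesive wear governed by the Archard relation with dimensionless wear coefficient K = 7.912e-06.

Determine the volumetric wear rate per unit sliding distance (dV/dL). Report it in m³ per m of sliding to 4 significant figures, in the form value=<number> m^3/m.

value=1.426e-12 m^3/m

The intermediates are printed rounded — the algebra carries full float precision; rounded just once: four significant digits.
Hardness H = 1.903 GPa = 1.903e+09 Pa.
Restated in SI base units: W = 342.9 N, H = 1.903e+09 Pa, K = 7.912e-06.
Rate of wear dV/dL = K·W/H — distance-free: 7.912e-06 · 342.9 / 1.903e+09 = 1.426e-12 m³/m.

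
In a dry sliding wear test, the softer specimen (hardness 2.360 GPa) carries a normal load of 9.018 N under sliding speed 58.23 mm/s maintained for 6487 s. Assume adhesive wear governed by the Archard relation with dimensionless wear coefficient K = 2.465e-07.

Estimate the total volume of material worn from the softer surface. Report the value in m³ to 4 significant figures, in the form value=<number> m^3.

value=3.558e-13 m^3

The computation runs at full precision. Printed values are rounded. Rounded once at the end: four significant digits.
Convert: Sliding speed v = 58.23 mm/s = 0.05823 m/s. The distance L = v·t = 0.05823 m/s × 6487 s = 377.7 m.
Convert: Hardness H = 2.360 GPa = 2.360e+09 Pa.
SI base units throughout: W = 9.018 N, H = 2.360e+09 Pa, K = 2.465e-07.
Volume removed: V = K·W·L/H = 2.465e-07 · 9.018 · 377.7 / 2.360e+09 = 3.558e-13 m³.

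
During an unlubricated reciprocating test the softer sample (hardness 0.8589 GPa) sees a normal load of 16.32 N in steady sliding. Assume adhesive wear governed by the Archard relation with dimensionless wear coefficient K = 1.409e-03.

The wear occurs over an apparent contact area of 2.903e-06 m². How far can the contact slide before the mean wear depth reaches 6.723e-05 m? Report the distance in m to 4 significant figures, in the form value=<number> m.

value=7.290 m

Intermediate values are printed rounded — the algebra runs at full float precision. Rounded just once, at 4 significant digits.
Hardness H = 0.8589 GPa = 8.589e+08 Pa.
SI base units throughout: W = 16.32 N, H = 8.589e+08 Pa, K = 1.409e-03.
Wearable volume V_lim = h_lim·A = 6.723e-05 · 2.903e-06 = 1.952e-10 m³.
Thus life L = V_lim·H/(K·W) = 1.952e-10 · 8.589e+08 / (1.409e-03 · 16.32) = 7.290 m.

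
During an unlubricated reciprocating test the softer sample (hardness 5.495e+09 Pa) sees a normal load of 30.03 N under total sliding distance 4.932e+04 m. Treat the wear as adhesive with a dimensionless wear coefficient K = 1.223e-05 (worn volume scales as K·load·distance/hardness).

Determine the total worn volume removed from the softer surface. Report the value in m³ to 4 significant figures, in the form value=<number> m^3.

Each operation holds full float precision — displayed values are rounded, and one last rounding to 4 significant digits.
SI base units throughout: W = 30.03 N, H = 5.495e+09 Pa, K = 1.223e-05.
The Archard volume V = K·W·L/H = 1.223e-05 · 30.03 · 4.932e+04 / 5.495e+09 = 3.296e-09 m³.

value=3.296e-09 m^3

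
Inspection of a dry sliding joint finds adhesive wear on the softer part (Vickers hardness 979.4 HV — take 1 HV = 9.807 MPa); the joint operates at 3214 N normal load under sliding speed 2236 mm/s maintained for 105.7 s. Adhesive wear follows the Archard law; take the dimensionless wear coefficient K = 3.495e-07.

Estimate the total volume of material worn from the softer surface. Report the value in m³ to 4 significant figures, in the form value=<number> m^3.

The intermediates appear rounded. Each operation maintains full float precision — rounded just once, at 4 significant figures.
Convert: Sliding speed v = 2236 mm/s = 2.236 m/s. Distance L = v·t = 2.236 m/s × 105.7 s = 236.3 m.
Convert: Hardness H = 979.4 HV × 9.807 MPa/HV = 9605 MPa = 9.605e+09 Pa.
In SI base units, W = 3214 N, H = 9.605e+09 Pa, K = 3.495e-07.
The Archard volume V = K·W·L/H = 3.495e-07 · 3214 · 236.3 / 9.605e+09 = 2.764e-11 m³.

value=2.764e-11 m^3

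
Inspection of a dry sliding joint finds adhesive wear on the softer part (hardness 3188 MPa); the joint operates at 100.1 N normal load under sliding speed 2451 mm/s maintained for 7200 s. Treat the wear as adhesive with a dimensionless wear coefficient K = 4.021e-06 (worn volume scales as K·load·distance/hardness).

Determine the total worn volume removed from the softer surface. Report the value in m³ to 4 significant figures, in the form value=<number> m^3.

Each operation carries full float precision — printed values are rounded. Rounded just once: four significant figures.
Sliding speed v = 2451 mm/s = 2.451 m/s. Distance L = v·t = 2.451 m/s × 7200 s = 1.765e+04 m.
Hardness H = 3188 MPa = 3.188e+09 Pa.
Collected in SI base units: W = 100.1 N, H = 3.188e+09 Pa, K = 4.021e-06.
Archard relation: V = K·W·L/H = 4.021e-06 · 100.1 · 1.765e+04 / 3.188e+09 = 2.228e-09 m³.

value=2.228e-09 m^3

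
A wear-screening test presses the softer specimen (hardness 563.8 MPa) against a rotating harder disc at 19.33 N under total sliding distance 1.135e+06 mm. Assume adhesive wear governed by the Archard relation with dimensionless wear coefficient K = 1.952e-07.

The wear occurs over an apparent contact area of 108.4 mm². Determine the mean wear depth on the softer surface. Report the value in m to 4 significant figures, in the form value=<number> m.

The intermediates are printed rounded — the computation maintains full float precision — rounded once at the end: 4 significant digits.
Sliding distance L = 1.135e+06 mm = 1135 m.
Hardness H = 563.8 MPa = 5.638e+08 Pa.
Contact area A = 108.4 mm² = 1.084e-04 m².
Collected in SI base units: W = 19.33 N, H = 5.638e+08 Pa, K = 1.952e-07.
Wear volume V = K·W·L/H = 1.952e-07 · 19.33 · 1135 / 5.638e+08 = 7.596e-12 m³.
Mean wear depth h = V/A = 7.596e-12 / 1.084e-04 = 7.007e-08 m.

value=7.007e-08 m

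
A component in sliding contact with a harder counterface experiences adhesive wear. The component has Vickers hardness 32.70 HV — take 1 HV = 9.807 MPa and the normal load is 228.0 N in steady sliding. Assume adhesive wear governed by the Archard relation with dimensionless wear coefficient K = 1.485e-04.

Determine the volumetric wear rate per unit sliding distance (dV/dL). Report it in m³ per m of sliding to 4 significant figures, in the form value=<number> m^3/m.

Intermediates are printed rounded. Every step maintains full float precision; rounded once at the end, at 4 significant digits.
Hardness H = 32.70 HV × 9.807 MPa/HV = 320.7 MPa = 3.207e+08 Pa.
SI base units throughout: W = 228.0 N, H = 3.207e+08 Pa, K = 1.485e-04.
Sliding wear rate dV/dL = K·W/H (no L dependence): 1.485e-04 · 228.0 / 3.207e+08 = 1.056e-10 m³/m.

value=1.056e-10 m^3/m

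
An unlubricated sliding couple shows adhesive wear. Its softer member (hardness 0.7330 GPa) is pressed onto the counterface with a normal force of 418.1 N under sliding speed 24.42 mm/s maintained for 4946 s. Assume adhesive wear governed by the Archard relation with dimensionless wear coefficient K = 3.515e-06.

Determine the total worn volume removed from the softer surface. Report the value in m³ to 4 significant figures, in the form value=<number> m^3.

Each operation runs at full precision. Intermediates appear rounded — rounded once at the end: 4 significant figures.
Convert: Sliding speed v = 24.42 mm/s = 0.02442 m/s. Path length L = v·t = 0.02442 m/s × 4946 s = 120.8 m.
Convert: Hardness H = 0.7330 GPa = 7.330e+08 Pa.
SI base units throughout: W = 418.1 N, H = 7.330e+08 Pa, K = 3.515e-06.
Wear volume V = K·W·L/H = 3.515e-06 · 418.1 · 120.8 / 7.330e+08 = 2.422e-10 m³.

value=2.422e-10 m^3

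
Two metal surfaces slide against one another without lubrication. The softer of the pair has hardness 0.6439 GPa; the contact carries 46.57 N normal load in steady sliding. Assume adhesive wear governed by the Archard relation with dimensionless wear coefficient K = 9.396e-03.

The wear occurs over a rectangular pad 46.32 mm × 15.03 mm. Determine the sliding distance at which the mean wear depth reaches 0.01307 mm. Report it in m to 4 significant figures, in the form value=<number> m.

value=13.39 m

All working math runs at exact precision — shown intermediates are rounded — rounded once at the end to 4 significant digits.
Convert: Hardness H = 0.6439 GPa = 6.439e+08 Pa.
Convert: Pad sides 46.32 mm × 15.03 mm = 0.04632 m × 0.01503 m. Contact area A = 0.04632 m × 0.01503 m = 6.962e-04 m².
Convert: Depth limit h_lim = 0.01307 mm = 1.307e-05 m.
SI base units throughout: W = 46.57 N, H = 6.439e+08 Pa, K = 9.396e-03.
Wearable volume V_lim = h_lim·A = 1.307e-05 · 6.962e-04 = 9.099e-09 m³.
Life L = V_lim·H/(K·W) = 9.099e-09 · 6.439e+08 / (9.396e-03 · 46.57) = 13.39 m.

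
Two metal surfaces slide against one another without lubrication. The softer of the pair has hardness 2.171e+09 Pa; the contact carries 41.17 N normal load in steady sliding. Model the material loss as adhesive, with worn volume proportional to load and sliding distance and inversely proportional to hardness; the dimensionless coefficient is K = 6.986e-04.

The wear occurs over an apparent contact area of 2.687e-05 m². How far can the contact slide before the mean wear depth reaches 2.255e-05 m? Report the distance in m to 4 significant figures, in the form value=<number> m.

Each operation carries exact precision. The intermediates are displayed rounded. Rounded just once: four significant figures.
As SI base values: W = 41.17 N, H = 2.171e+09 Pa, K = 6.986e-04.
At the depth limit, V_lim = h_lim·A = 2.255e-05 · 2.687e-05 = 6.059e-10 m³.
Thus life L = V_lim·H/(K·W) = 6.059e-10 · 2.171e+09 / (6.986e-04 · 41.17) = 45.74 m.

value=45.74 m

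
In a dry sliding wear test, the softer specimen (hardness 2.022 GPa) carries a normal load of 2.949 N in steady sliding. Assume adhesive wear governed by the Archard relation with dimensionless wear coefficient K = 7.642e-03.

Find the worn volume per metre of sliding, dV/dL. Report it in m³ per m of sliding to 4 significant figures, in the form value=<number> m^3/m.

value=1.115e-11 m^3/m

Every step runs at full float precision — intermediates are displayed rounded — a lone final rounding to 4 significant figures.
Hardness H = 2.022 GPa = 2.022e+09 Pa.
Restated in SI base units: W = 2.949 N, H = 2.022e+09 Pa, K = 7.642e-03.
Rate of wear dV/dL = K·W/H, per unit distance: 7.642e-03 · 2.949 / 2.022e+09 = 1.115e-11 m³/m.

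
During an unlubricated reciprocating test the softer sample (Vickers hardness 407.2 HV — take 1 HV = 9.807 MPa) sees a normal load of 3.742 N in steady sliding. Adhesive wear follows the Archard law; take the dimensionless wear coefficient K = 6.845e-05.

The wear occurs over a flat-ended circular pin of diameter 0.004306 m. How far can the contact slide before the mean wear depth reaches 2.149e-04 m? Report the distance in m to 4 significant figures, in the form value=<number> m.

value=4.879e+04 m

The computation runs at exact precision — displayed values are rounded, and rounded once at the end: four significant figures.
Hardness H = 407.2 HV × 9.807 MPa/HV = 3993 MPa = 3.993e+09 Pa.
Contact area A = π·d²/4 = π·(0.004306 m)²/4 = 1.456e-05 m².
Expressed in SI base units: W = 3.742 N, H = 3.993e+09 Pa, K = 6.845e-05.
Limit volume V_lim = h_lim·A = 2.149e-04 · 1.456e-05 = 3.129e-09 m³.
Thus life L = V_lim·H/(K·W) = 3.129e-09 · 3.993e+09 / (6.845e-05 · 3.742) = 4.879e+04 m.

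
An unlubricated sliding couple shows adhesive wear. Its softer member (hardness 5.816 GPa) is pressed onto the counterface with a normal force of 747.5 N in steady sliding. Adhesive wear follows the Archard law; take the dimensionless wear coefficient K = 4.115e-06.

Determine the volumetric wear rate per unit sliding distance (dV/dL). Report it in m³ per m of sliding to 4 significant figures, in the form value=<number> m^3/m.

Every step carries exact precision. The intermediates are shown rounded. Rounded just once to 4 significant digits.
Convert: Hardness H = 5.816 GPa = 5.816e+09 Pa.
In SI base units: W = 747.5 N, H = 5.816e+09 Pa, K = 4.115e-06.
The wear rate dV/dL = K·W/H (no L dependence): 4.115e-06 · 747.5 / 5.816e+09 = 5.289e-13 m³/m.

value=5.289e-13 m^3/m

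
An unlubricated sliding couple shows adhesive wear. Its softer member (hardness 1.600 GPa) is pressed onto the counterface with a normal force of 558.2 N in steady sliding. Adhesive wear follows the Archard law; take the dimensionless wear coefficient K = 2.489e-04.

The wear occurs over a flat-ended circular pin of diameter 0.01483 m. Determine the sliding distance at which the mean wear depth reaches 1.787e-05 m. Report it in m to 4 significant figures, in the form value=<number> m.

The intermediates appear rounded. All arithmetic holds full precision, and one last rounding: four significant figures.
Hardness H = 1.600 GPa = 1.600e+09 Pa.
Contact area A = π·d²/4 = π·(0.01483 m)²/4 = 1.727e-04 m².
As SI base values: W = 558.2 N, H = 1.600e+09 Pa, K = 2.489e-04.
Permissible volume V_lim = h_lim·A = 1.787e-05 · 1.727e-04 = 3.087e-09 m³.
So the life L = V_lim·H/(K·W) = 3.087e-09 · 1.600e+09 / (2.489e-04 · 558.2) = 35.55 m.

value=35.55 m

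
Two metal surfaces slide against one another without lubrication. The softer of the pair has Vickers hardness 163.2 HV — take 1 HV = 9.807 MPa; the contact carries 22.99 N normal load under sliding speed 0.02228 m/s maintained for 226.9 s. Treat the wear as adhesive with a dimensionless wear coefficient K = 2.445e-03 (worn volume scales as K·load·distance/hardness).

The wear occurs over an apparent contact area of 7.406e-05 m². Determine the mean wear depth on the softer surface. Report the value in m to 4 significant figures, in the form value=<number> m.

Intermediates are displayed rounded. Each operation carries full precision, and one last rounding: four significant digits.
Convert: Distance L = v·t = 0.02228 m/s × 226.9 s = 5.055 m.
Convert: Hardness H = 163.2 HV × 9.807 MPa/HV = 1601 MPa = 1.601e+09 Pa.
Collected in SI base units: W = 22.99 N, H = 1.601e+09 Pa, K = 2.445e-03.
Archard relation: V = K·W·L/H = 2.445e-03 · 22.99 · 5.055 / 1.601e+09 = 1.775e-10 m³.
Mean wear depth h = V/A = 1.775e-10 / 7.406e-05 = 2.397e-06 m.

value=2.397e-06 m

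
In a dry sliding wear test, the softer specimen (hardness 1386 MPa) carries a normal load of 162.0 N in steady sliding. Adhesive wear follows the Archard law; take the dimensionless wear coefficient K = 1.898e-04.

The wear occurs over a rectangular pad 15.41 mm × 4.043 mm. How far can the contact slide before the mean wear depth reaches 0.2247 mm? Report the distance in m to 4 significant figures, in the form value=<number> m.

All arithmetic holds exact precision; the intermediates are shown rounded. Rounded once at the end to four significant digits.
Hardness H = 1386 MPa = 1.386e+09 Pa.
Pad sides 15.41 mm × 4.043 mm = 0.01541 m × 0.004043 m. Contact area A = 0.01541 m × 0.004043 m = 6.230e-05 m².
Depth limit h_lim = 0.2247 mm = 2.247e-04 m.
Collected in SI base units: W = 162.0 N, H = 1.386e+09 Pa, K = 1.898e-04.
Volume at the limit: V_lim = h_lim·A = 2.247e-04 · 6.230e-05 = 1.400e-08 m³.
Thus life L = V_lim·H/(K·W) = 1.400e-08 · 1.386e+09 / (1.898e-04 · 162.0) = 631.0 m.

value=631.0 m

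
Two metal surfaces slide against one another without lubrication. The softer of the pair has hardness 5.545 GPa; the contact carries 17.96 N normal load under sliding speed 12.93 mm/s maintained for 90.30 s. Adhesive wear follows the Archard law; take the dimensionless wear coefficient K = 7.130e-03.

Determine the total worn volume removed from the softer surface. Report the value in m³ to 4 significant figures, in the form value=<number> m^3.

All working math keeps full float precision. The intermediates appear rounded. Rounded just once to 4 significant digits.
Sliding speed v = 12.93 mm/s = 0.01293 m/s. Distance covered L = v·t = 0.01293 m/s × 90.30 s = 1.168 m.
Hardness H = 5.545 GPa = 5.545e+09 Pa.
As SI base values: W = 17.96 N, H = 5.545e+09 Pa, K = 7.130e-03.
Wear volume V = K·W·L/H = 7.130e-03 · 17.96 · 1.168 / 5.545e+09 = 2.696e-11 m³.

value=2.696e-11 m^3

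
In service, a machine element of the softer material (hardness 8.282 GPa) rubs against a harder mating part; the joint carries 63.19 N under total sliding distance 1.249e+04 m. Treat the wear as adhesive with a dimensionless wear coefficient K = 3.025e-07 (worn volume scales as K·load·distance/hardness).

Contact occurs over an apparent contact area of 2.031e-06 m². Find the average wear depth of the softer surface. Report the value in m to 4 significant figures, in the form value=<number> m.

value=1.419e-05 m

Intermediate values are printed rounded; the algebra holds exact precision; a lone final rounding, at four significant digits.
Convert: Hardness H = 8.282 GPa = 8.282e+09 Pa.
In SI base units, W = 63.19 N, H = 8.282e+09 Pa, K = 3.025e-07.
Archard volume V = K·W·L/H = 3.025e-07 · 63.19 · 1.249e+04 / 8.282e+09 = 2.883e-11 m³.
Mean depth h = V/A = 2.883e-11 / 2.031e-06 = 1.419e-05 m.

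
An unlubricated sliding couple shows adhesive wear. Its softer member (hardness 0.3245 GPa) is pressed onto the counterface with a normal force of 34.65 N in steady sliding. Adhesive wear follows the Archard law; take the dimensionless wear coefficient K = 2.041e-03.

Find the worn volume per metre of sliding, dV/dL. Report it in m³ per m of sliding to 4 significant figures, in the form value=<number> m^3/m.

value=2.179e-10 m^3/m

All arithmetic runs at exact precision; intermediates appear rounded. Rounded just once: four significant figures.
Hardness H = 0.3245 GPa = 3.245e+08 Pa.
SI base units throughout: W = 34.65 N, H = 3.245e+08 Pa, K = 2.041e-03.
Rate of wear dV/dL = K·W/H (no L dependence): 2.041e-03 · 34.65 / 3.245e+08 = 2.179e-10 m³/m.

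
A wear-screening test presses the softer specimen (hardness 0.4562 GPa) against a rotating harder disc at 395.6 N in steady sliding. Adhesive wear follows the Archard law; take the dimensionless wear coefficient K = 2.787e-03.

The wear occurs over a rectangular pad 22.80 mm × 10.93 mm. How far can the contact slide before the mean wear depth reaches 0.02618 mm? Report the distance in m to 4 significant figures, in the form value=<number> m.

value=2.700 m

The algebra carries full float precision — the intermediates are printed rounded. Rounded just once to 4 significant figures.
Convert: Hardness H = 0.4562 GPa = 4.562e+08 Pa.
Convert: Pad sides 22.80 mm × 10.93 mm = 0.02280 m × 0.01093 m. Contact area A = 0.02280 m × 0.01093 m = 2.492e-04 m².
Convert: Depth limit h_lim = 0.02618 mm = 2.618e-05 m.
Collected in SI base units: W = 395.6 N, H = 4.562e+08 Pa, K = 2.787e-03.
Allowed volume V_lim = h_lim·A = 2.618e-05 · 2.492e-04 = 6.524e-09 m³.
So the life L = V_lim·H/(K·W) = 6.524e-09 · 4.562e+08 / (2.787e-03 · 395.6) = 2.700 m.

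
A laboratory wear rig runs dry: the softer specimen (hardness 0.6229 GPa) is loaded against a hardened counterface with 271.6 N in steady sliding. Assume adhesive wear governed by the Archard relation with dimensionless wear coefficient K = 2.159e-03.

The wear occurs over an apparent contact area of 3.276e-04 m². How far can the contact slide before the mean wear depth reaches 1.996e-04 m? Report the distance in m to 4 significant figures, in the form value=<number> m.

Each operation keeps full float precision; printed values are rounded; rounded once at the end to 4 significant digits.
Hardness H = 0.6229 GPa = 6.229e+08 Pa.
SI base units throughout: W = 271.6 N, H = 6.229e+08 Pa, K = 2.159e-03.
At the depth limit, V_lim = h_lim·A = 1.996e-04 · 3.276e-04 = 6.539e-08 m³.
So the life L = V_lim·H/(K·W) = 6.539e-08 · 6.229e+08 / (2.159e-03 · 271.6) = 69.46 m.

value=69.46 m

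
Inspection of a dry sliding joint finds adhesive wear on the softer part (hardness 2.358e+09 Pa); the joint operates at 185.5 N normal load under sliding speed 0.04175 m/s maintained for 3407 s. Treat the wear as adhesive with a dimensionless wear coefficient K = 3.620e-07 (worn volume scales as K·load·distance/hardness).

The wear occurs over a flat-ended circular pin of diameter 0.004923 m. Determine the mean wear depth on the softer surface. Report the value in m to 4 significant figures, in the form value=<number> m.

value=2.128e-07 m

Intermediate values are shown rounded, and each operation maintains full float precision. Rounded once at the end to four significant digits.
Sliding distance L = v·t = 0.04175 m/s × 3407 s = 142.2 m.
Contact area A = π·d²/4 = π·(0.004923 m)²/4 = 1.903e-05 m².
Working in SI base units: W = 185.5 N, H = 2.358e+09 Pa, K = 3.620e-07.
Volume removed: V = K·W·L/H = 3.620e-07 · 185.5 · 142.2 / 2.358e+09 = 4.051e-12 m³.
Mean depth h = V/A = 4.051e-12 / 1.903e-05 = 2.128e-07 m.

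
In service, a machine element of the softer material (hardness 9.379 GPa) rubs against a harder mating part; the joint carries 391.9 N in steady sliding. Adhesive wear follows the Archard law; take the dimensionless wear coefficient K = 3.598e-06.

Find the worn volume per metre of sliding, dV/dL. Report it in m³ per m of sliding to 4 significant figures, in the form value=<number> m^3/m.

All working math maintains full precision. The intermediates are printed rounded. Rounded once at the end, at four significant digits.
Convert: Hardness H = 9.379 GPa = 9.379e+09 Pa.
Expressed in SI base units: W = 391.9 N, H = 9.379e+09 Pa, K = 3.598e-06.
Wear rate dV/dL = K·W/H, per unit distance: 3.598e-06 · 391.9 / 9.379e+09 = 1.503e-13 m³/m.

value=1.503e-13 m^3/m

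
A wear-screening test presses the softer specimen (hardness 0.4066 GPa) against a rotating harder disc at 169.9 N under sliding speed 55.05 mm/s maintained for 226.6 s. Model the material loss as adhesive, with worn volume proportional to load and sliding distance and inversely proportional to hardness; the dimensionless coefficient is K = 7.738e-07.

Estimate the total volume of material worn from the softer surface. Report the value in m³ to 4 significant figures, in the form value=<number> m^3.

Each operation carries exact precision; intermediates are shown rounded. Rounded just once, at four significant digits.
Convert: Sliding speed v = 55.05 mm/s = 0.05505 m/s. Total distance L = v·t = 0.05505 m/s × 226.6 s = 12.47 m.
Convert: Hardness H = 0.4066 GPa = 4.066e+08 Pa.
As SI base values: W = 169.9 N, H = 4.066e+08 Pa, K = 7.738e-07.
Wear volume V = K·W·L/H = 7.738e-07 · 169.9 · 12.47 / 4.066e+08 = 4.033e-12 m³.

value=4.033e-12 m^3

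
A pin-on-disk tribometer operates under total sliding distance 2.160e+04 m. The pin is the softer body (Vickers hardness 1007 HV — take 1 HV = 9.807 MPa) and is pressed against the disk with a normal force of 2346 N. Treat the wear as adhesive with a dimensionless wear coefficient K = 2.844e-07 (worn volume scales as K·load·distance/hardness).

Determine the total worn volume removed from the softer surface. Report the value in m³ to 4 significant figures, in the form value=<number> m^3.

value=1.459e-09 m^3

The algebra carries full precision, and intermediates are displayed rounded, and rounded once at the end, at 4 significant digits.
Convert: Hardness H = 1007 HV × 9.807 MPa/HV = 9876 MPa = 9.876e+09 Pa.
Restated in SI base units: W = 2346 N, H = 9.876e+09 Pa, K = 2.844e-07.
Apply Archard: V = K·W·L/H = 2.844e-07 · 2346 · 2.160e+04 / 9.876e+09 = 1.459e-09 m³.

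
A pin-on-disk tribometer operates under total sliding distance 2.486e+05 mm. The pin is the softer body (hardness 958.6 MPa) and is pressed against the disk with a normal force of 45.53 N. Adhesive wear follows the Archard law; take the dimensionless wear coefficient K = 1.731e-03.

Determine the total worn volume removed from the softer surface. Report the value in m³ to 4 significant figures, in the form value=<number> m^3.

value=2.044e-08 m^3

Intermediates are shown rounded; the algebra runs at full precision; a lone final rounding to four significant digits.
Convert: Path length L = 2.486e+05 mm = 248.6 m.
Convert: Hardness H = 958.6 MPa = 9.586e+08 Pa.
Collected in SI base units: W = 45.53 N, H = 9.586e+08 Pa, K = 1.731e-03.
Archard volume V = K·W·L/H = 1.731e-03 · 45.53 · 248.6 / 9.586e+08 = 2.044e-08 m³.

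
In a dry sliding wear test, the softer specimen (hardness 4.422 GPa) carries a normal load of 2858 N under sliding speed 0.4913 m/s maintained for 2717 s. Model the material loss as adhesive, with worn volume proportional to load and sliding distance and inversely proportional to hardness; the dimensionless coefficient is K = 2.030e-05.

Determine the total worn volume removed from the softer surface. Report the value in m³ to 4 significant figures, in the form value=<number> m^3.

All working math runs at exact precision; shown intermediates are rounded, and rounded just once, at four significant figures.
Distance covered L = v·t = 0.4913 m/s × 2717 s = 1335 m.
Hardness H = 4.422 GPa = 4.422e+09 Pa.
Collected in SI base units: W = 2858 N, H = 4.422e+09 Pa, K = 2.030e-05.
By Archard's law, V = K·W·L/H = 2.030e-05 · 2858 · 1335 / 4.422e+09 = 1.751e-08 m³.

value=1.751e-08 m^3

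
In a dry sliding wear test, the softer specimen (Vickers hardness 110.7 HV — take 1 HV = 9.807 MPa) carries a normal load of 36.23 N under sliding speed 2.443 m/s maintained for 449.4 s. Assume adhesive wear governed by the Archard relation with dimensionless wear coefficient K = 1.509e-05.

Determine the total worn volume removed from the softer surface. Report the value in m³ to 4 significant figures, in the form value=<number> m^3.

Intermediate values are displayed rounded — each operation keeps exact precision. Rounded once at the end to 4 significant figures.
The distance L = v·t = 2.443 m/s × 449.4 s = 1098 m.
Hardness H = 110.7 HV × 9.807 MPa/HV = 1086 MPa = 1.086e+09 Pa.
Expressed in SI base units: W = 36.23 N, H = 1.086e+09 Pa, K = 1.509e-05.
By Archard's law, V = K·W·L/H = 1.509e-05 · 36.23 · 1098 / 1.086e+09 = 5.529e-10 m³.

value=5.529e-10 m^3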